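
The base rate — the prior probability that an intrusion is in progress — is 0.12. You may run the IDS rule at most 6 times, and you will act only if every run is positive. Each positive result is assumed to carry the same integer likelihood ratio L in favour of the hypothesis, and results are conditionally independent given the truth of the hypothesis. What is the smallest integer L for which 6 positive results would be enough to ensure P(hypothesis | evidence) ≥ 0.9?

3

Prior odds = 0.12/0.88 = 3/22.
Target odds = 0.9/0.1 = 9.
Need L⁶ ≥ 9 ÷ (3/22) = 66.
2⁶ = 64 < 66 ≤ 729 = 3⁶, so L = 3.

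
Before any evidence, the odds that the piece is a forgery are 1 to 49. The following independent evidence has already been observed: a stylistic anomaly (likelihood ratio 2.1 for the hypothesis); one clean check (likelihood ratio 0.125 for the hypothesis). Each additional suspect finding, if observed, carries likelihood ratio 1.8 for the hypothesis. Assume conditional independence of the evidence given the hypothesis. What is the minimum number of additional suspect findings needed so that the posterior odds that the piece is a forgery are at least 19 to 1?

14

Prior odds = 1/49.
Combined Bayes factor of the evidence already in hand = 2.1 × 0.125 = 0.2625.
Odds after that evidence = (1/49) × 0.2625 = 3/560.
Target odds = 19.
Need 1.8ⁿ ≥ 19 ÷ (3/560) = 10640/3.
1.8¹³ ≈2082.3 falls short of 10640/3 but 1.8¹⁴ ≈3748.13 reaches it, so n = 14.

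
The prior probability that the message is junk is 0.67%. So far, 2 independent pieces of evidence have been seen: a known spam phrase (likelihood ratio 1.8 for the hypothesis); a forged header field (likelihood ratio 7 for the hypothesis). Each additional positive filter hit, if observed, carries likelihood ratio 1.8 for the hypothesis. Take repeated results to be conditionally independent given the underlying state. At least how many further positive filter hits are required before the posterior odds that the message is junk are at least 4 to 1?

7

Prior odds = 0.0067/0.9933 = 67/9933.
Combined Bayes factor of the evidence already in hand = 1.8 × 7 = 12.6.
Odds after that evidence = (67/9933) × 12.6 = 201/2365.
Target odds = 4.
Need 1.8ⁿ ≥ 4 ÷ (201/2365) = 9460/201.
1.8⁶ = 531441/15625 falls short of 9460/201 but 1.8⁷ = 4782969/78125 reaches it, so n = 7.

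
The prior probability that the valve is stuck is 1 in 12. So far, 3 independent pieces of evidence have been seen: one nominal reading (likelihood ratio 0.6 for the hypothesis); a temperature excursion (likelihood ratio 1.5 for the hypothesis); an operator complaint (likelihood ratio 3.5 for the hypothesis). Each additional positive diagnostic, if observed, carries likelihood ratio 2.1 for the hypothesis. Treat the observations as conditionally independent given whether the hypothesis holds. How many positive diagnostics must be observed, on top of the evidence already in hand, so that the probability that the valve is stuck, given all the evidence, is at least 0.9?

5

Prior odds = (1/12)/(11/12) = 1/11.
Combined Bayes factor of the evidence already in hand = 0.6 × 1.5 × 3.5 = 3.15.
Odds after that evidence = (1/11) × 3.15 = 63/220.
Target odds = 0.9/0.1 = 9.
Need 2.1ⁿ ≥ 9 ÷ (63/220) = 220/7.
2.1⁴ = 19.4481 falls short of 220/7 but 2.1⁵ = 4084101/100000 reaches it, so n = 5.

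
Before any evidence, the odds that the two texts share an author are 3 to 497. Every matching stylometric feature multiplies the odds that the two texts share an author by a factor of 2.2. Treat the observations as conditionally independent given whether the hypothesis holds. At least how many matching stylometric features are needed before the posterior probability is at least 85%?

9

Prior odds = 3/497.
Likelihood ratio per matching stylometric feature = 2.2.
Target posterior odds = 0.85/0.15 = 17/3.
Need (3/497) × 2.2ⁿ ≥ 17/3, i.e. 2.2ⁿ ≥ 8449/9.
2.2⁸ = 214358881/390625 falls short of 8449/9 but 2.2⁹ ≈1207.27 reaches it, so n = 9.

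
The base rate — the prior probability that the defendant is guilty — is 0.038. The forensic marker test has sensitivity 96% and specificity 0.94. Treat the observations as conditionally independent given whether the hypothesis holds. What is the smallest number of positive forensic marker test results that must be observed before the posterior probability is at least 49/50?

Prior odds = 0.038/0.962 = 19/481.
False-positive rate = 1 − 0.94 = 0.06; likelihood ratio of a positive = 0.96/0.06 = 16.
Target posterior odds = 0.98/0.02 = 49.
Require 16ⁿ ≥ 49 ÷ (19/481) = 23569/19.
16² = 256 falls short of 23569/19 but 16³ = 4096 reaches it, so n = 3.

3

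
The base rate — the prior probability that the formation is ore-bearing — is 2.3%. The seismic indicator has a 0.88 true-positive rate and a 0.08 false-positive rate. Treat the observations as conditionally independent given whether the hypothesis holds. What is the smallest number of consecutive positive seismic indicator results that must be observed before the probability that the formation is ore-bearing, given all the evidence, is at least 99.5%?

4

Prior odds = 0.023/0.977 = 23/977.
Likelihood ratio of a positive result = 0.88/0.08 = 11.
Target odds: 0.995 ÷ 0.005 = 199.
Need (23/977) × 11ⁿ ≥ 199, i.e. 11ⁿ ≥ 194423/23.
11³ = 1331 falls short of 194423/23 but 11⁴ = 14641 reaches it, so n = 4.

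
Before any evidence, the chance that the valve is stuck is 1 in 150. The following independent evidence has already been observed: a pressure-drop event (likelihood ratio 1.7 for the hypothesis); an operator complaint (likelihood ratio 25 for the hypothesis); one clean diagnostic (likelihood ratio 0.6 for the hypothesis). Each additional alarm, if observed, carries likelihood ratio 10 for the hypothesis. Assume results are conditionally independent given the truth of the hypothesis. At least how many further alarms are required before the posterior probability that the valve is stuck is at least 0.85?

Prior odds = (1/150)/(149/150) = 1/149.
Combined Bayes factor of the evidence already in hand = 1.7 × 25 × 0.6 = 25.5.
Odds after that evidence = (1/149) × 25.5 = 51/298.
Target odds = 0.85/0.15 = 17/3.
Need 10ⁿ ≥ 17/3 ÷ (51/298) = 298/9.
10¹ = 10 falls short of 298/9 but 10² = 100 reaches it, so n = 2.

2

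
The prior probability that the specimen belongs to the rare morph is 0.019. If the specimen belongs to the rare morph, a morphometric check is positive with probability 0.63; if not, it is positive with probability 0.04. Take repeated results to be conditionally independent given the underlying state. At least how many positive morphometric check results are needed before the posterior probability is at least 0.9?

3

Prior odds = 0.019/0.981 = 19/981.
Likelihood ratio of a positive = 0.63/0.04 = 15.75.
Target odds: 0.9 ÷ 0.1 = 9.
Require 15.75ⁿ ≥ 9 ÷ (19/981) = 8829/19.
15.75² = 248.0625 falls short of 8829/19 but 15.75³ = 3906.984375 reaches it, so n = 3.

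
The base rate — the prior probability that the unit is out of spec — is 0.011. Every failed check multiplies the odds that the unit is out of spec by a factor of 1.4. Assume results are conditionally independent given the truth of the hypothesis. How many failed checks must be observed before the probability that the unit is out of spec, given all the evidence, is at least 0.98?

Prior odds = 0.011/0.989 = 11/989.
Likelihood ratio per failed check = 1.4.
Target odds: 0.98 ÷ 0.02 = 49.
Require 1.4ⁿ ≥ 49 ÷ (11/989) = 48461/11.
1.4²⁴ ≈3214.2 falls short of 48461/11 but 1.4²⁵ ≈4499.88 reaches it, so n = 25.

25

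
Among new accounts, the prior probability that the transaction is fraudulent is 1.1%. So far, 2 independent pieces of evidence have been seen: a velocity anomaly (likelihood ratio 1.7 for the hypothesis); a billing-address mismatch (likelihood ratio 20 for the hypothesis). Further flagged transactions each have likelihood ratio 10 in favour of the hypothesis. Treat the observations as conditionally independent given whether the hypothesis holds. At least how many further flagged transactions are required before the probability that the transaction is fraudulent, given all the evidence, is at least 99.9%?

4

Prior odds = 0.011/0.989 = 11/989.
Combined Bayes factor of the evidence already in hand = 1.7 × 20 = 34.
Odds after that evidence = (11/989) × 34 = 374/989.
Target odds = 0.999/0.001 = 999.
Need 10ⁿ ≥ 999 ÷ (374/989) = 988011/374.
10³ = 1000 falls short of 988011/374 but 10⁴ = 10000 reaches it, so n = 4.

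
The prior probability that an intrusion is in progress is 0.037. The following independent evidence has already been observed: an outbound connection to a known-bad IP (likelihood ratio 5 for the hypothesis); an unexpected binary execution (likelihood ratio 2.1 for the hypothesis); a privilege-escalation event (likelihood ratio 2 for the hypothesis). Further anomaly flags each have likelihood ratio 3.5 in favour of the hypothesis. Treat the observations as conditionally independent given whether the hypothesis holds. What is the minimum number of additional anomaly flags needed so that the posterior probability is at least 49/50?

Prior odds = 0.037/0.963 = 37/963.
Combined Bayes factor of the evidence already in hand = 5 × 2.1 × 2 = 21.
Odds after that evidence = (37/963) × 21 = 259/321.
Target odds = 0.98/0.02 = 49.
Need 3.5ⁿ ≥ 49 ÷ (259/321) = 2247/37.
3.5³ = 42.875 falls short of 2247/37 but 3.5⁴ = 150.0625 reaches it, so n = 4.

4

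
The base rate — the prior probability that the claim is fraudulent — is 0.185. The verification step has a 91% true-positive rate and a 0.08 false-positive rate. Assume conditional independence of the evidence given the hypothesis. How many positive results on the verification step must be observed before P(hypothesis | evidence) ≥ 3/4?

2

Prior odds = 0.185/0.815 = 37/163.
Likelihood ratio of a positive result = 0.91/0.08 = 11.375.
Target posterior odds = 0.75/0.25 = 3.
Need (37/163) × 11.375ⁿ ≥ 3, i.e. 11.375ⁿ ≥ 489/37.
11.375¹ = 11.375 falls short of 489/37 but 11.375² = 129.390625 reaches it, so n = 2.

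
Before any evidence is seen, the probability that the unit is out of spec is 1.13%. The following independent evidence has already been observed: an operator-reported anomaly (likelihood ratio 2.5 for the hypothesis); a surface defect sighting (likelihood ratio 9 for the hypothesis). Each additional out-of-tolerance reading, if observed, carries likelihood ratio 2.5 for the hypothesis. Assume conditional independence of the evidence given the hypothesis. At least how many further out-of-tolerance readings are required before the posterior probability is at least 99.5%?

Prior odds = 0.0113/0.9887 = 113/9887.
Combined Bayes factor of the evidence already in hand = 2.5 × 9 = 22.5.
Odds after that evidence = (113/9887) × 22.5 = 5085/19774.
Target odds = 0.995/0.005 = 199.
Need 2.5ⁿ ≥ 199 ÷ (5085/19774) = 3935026/5085.
2.5⁷ = 610.3515625 falls short of 3935026/5085 but 2.5⁸ = 390625/256 reaches it, so n = 8.

8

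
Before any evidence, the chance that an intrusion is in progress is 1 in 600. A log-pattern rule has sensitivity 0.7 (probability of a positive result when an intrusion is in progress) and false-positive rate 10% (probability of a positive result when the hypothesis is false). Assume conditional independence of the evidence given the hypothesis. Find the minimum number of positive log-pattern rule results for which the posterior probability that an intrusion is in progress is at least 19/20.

Prior odds = (1/600)/(599/600) = 1/599.
Likelihood ratio of a positive result = 0.7/0.1 = 7.
Target odds: 0.95 ÷ 0.05 = 19.
Require 7ⁿ ≥ 19 ÷ (1/599) = 11381.
7⁴ = 2401 falls short of 11381 but 7⁵ = 16807 reaches it, so n = 5.

5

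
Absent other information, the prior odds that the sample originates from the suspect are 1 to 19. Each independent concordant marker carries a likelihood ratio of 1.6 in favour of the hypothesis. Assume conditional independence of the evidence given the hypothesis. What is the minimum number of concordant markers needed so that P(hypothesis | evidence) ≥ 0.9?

Prior odds = 1/19.
Likelihood ratio per concordant marker = 1.6.
Target posterior odds = 0.9/0.1 = 9.
Need (1/19) × 1.6ⁿ ≥ 9, i.e. 1.6ⁿ ≥ 171.
1.6¹⁰ ≈109.951 falls short of 171 but 1.6¹¹ ≈175.922 reaches it, so n = 11.

11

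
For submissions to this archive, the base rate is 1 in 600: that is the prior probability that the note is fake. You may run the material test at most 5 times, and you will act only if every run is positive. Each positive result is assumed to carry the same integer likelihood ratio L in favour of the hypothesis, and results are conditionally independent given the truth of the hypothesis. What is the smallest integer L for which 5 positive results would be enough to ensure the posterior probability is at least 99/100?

Prior odds = (1/600)/(599/600) = 1/599.
Target odds = 0.99/0.01 = 99.
Need L⁵ ≥ 99 ÷ (1/599) = 59301.
9⁵ = 59049 < 59301 ≤ 100000 = 10⁵, so L = 10.

10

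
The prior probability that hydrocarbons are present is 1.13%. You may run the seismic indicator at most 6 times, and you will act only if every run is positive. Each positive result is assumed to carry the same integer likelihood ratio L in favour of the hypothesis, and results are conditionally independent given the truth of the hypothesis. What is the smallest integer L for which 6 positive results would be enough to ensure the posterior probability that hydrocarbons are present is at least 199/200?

Prior odds = 0.0113/0.9887 = 113/9887.
Target odds = 0.995/0.005 = 199.
Need L⁶ ≥ 199 ÷ (113/9887) = 1967513/113.
5⁶ = 15625 < 1967513/113 ≤ 46656 = 6⁶, so L = 6.

6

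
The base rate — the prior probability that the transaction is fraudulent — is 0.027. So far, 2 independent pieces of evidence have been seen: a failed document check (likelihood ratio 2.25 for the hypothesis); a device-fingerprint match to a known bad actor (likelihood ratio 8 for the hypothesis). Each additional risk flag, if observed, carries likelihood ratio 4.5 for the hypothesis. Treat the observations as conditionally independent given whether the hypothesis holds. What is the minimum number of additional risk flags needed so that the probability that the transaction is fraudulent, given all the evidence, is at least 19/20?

Prior odds = 0.027/0.973 = 27/973.
Combined Bayes factor of the evidence already in hand = 2.25 × 8 = 18.
Odds after that evidence = (27/973) × 18 = 486/973.
Target odds = 0.95/0.05 = 19.
Need 4.5ⁿ ≥ 19 ÷ (486/973) = 18487/486.
4.5² = 20.25 falls short of 18487/486 but 4.5³ = 91.125 reaches it, so n = 3.

3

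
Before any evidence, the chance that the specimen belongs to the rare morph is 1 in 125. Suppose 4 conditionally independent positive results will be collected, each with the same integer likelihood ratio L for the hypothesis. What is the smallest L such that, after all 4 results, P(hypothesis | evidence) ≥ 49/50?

Prior odds = 0.008/0.992 = 1/124.
Target odds = 0.98/0.02 = 49.
Need L⁴ ≥ 49 ÷ (1/124) = 6076.
8⁴ = 4096 < 6076 ≤ 6561 = 9⁴, so L = 9.

9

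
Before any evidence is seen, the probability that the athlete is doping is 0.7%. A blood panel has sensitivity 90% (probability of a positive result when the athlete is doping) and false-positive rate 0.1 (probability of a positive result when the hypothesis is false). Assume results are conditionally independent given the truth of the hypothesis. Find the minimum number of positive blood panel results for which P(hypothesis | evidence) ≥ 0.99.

Prior odds = 0.007/0.993 = 7/993.
Likelihood ratio of a positive result = 0.9/0.1 = 9.
Target odds: 0.99 ÷ 0.01 = 99.
Need (7/993) × 9ⁿ ≥ 99, i.e. 9ⁿ ≥ 98307/7.
9⁴ = 6561 falls short of 98307/7 but 9⁵ = 59049 reaches it, so n = 5.

5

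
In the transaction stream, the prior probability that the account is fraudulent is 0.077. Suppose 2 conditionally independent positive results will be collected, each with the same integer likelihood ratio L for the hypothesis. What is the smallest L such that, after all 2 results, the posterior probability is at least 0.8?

Prior odds = 0.077/0.923 = 77/923.
Target odds = 0.8/0.2 = 4.
Need L² ≥ 4 ÷ (77/923) = 3692/77.
6² = 36 < 3692/77 ≤ 49 = 7², so L = 7.

7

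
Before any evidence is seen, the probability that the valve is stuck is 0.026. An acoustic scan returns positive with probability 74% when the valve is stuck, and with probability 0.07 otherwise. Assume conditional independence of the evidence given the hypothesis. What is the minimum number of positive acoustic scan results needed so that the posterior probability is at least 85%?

Prior odds = 0.026/0.974 = 13/487.
Likelihood ratio of a positive result = 0.74/0.07 = 74/7.
Target posterior odds = 0.85/0.15 = 17/3.
Need (13/487) × (74/7)ⁿ ≥ 17/3, i.e. (74/7)ⁿ ≥ 8279/39.
(74/7)² = 5476/49 falls short of 8279/39 but (74/7)³ = 405224/343 reaches it, so n = 3.

3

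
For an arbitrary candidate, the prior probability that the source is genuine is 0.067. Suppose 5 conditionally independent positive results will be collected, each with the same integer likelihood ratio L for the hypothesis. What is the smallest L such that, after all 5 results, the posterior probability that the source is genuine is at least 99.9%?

Prior odds = 0.067/0.933 = 67/933.
Target odds = 0.999/0.001 = 999.
Need L⁵ ≥ 999 ÷ (67/933) = 932067/67.
6⁵ = 7776 < 932067/67 ≤ 16807 = 7⁵, so L = 7.

7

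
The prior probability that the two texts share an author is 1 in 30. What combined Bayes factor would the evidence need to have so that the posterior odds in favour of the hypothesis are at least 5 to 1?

145

Prior odds = (1/30)/(29/30) = 1/29.
Target odds = 5.
Required Bayes factor = 5 ÷ (1/29) = 145.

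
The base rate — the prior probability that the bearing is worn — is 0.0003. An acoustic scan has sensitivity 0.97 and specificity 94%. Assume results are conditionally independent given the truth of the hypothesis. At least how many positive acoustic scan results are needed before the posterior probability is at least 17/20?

4

Prior odds = 0.0003/0.9997 = 3/9997.
False-positive rate = 1 − 0.94 = 0.06; likelihood ratio of a positive = 0.97/0.06 = 97/6.
Target odds: 0.85 ÷ 0.15 = 17/3.
Need (3/9997) × (97/6)ⁿ ≥ 17/3, i.e. (97/6)ⁿ ≥ 169949/9.
(97/6)³ = 912673/216 falls short of 169949/9 but (97/6)⁴ = 88529281/1296 reaches it, so n = 4.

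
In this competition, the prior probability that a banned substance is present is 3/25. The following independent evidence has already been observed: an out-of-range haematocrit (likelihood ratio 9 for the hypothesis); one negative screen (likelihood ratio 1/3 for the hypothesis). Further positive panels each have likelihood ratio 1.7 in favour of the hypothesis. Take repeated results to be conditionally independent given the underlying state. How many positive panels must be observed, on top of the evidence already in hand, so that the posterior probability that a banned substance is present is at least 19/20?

8

Prior odds = 0.12/0.88 = 3/22.
Combined Bayes factor of the evidence already in hand = 9 × (1/3) = 3.
Odds after that evidence = (3/22) × 3 = 9/22.
Target odds = 0.95/0.05 = 19.
Need 1.7ⁿ ≥ 19 ÷ (9/22) = 418/9.
1.7⁷ = 410338673/10000000 falls short of 418/9 but 1.7⁸ ≈69.7576 reaches it, so n = 8.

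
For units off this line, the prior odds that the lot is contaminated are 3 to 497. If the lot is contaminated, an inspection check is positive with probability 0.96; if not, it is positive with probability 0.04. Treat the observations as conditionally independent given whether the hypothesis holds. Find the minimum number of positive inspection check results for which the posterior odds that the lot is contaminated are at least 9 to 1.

3

Prior odds = 3/497.
Likelihood ratio of a positive = 0.96/0.04 = 24.
Target odds = 9.
Need (3/497) × 24ⁿ ≥ 9, i.e. 24ⁿ ≥ 1491.
24² = 576 falls short of 1491 but 24³ = 13824 reaches it, so n = 3.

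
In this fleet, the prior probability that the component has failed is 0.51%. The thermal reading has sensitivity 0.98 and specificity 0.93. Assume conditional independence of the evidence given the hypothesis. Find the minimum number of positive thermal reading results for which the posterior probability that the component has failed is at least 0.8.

3

Prior odds = 0.0051/0.9949 = 51/9949.
False-positive rate = 1 − 0.93 = 0.07; likelihood ratio of a positive = 0.98/0.07 = 14.
Target posterior odds = 0.8/0.2 = 4.
Need (51/9949) × 14ⁿ ≥ 4, i.e. 14ⁿ ≥ 39796/51.
14² = 196 falls short of 39796/51 but 14³ = 2744 reaches it, so n = 3.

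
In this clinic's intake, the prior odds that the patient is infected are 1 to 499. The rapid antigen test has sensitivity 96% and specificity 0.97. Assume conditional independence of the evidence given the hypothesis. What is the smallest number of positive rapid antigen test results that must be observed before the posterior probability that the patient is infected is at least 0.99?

4

Prior odds = 1/499.
False-positive rate = 1 − 0.97 = 0.03; likelihood ratio of a positive = 0.96/0.03 = 32.
Target posterior odds = 0.99/0.01 = 99.
Require 32ⁿ ≥ 99 ÷ (1/499) = 49401.
32³ = 32768 falls short of 49401 but 32⁴ = 1048576 reaches it, so n = 4.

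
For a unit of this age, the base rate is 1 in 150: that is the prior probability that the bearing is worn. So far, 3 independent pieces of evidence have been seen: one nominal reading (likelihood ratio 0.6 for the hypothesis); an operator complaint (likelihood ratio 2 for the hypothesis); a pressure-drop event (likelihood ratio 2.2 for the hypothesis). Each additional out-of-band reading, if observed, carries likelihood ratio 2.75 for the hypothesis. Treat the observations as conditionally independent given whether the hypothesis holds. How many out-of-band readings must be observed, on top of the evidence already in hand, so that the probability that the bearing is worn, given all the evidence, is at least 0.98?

8

Prior odds = (1/150)/(149/150) = 1/149.
Combined Bayes factor of the evidence already in hand = 0.6 × 2 × 2.2 = 2.64.
Odds after that evidence = (1/149) × 2.64 = 66/3725.
Target odds = 0.98/0.02 = 49.
Need 2.75ⁿ ≥ 49 ÷ (66/3725) = 182525/66.
2.75⁷ = 19487171/16384 falls short of 182525/66 but 2.75⁸ = 214358881/65536 reaches it, so n = 8.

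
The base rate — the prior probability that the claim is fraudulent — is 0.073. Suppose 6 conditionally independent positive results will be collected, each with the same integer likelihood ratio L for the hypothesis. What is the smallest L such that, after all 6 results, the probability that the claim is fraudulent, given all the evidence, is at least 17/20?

3

Prior odds = 0.073/0.927 = 73/927.
Target odds = 0.85/0.15 = 17/3.
Need L⁶ ≥ 17/3 ÷ (73/927) = 5253/73.
2⁶ = 64 < 5253/73 ≤ 729 = 3⁶, so L = 3.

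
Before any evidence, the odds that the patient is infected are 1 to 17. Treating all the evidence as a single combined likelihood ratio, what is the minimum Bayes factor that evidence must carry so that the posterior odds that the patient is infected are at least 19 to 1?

323

Prior odds = 1/17.
Target odds = 19.
Required Bayes factor = 19 ÷ (1/17) = 323.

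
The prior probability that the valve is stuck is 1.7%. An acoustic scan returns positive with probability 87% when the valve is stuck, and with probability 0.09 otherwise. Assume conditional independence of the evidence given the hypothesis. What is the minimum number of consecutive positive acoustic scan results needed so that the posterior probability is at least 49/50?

Prior odds = 0.017/0.983 = 17/983.
Likelihood ratio of a positive result = 0.87/0.09 = 29/3.
Target odds: 0.98 ÷ 0.02 = 49.
Require (29/3)ⁿ ≥ 49 ÷ (17/983) = 48167/17.
(29/3)³ = 24389/27 falls short of 48167/17 but (29/3)⁴ = 707281/81 reaches it, so n = 4.

4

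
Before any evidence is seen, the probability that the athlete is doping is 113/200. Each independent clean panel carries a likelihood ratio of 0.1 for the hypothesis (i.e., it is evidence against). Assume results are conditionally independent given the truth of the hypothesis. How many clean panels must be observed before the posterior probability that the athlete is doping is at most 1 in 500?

3

Prior odds: 0.565 ÷ 0.435 = 113/87.
Likelihood ratio per clean panel = 0.1.
Target odds: 0.002 ÷ 0.998 = 1/499.
Require 0.1ⁿ ≤ 1/499 ÷ (113/87) = 87/56387.
0.1² = 0.01 is still above 87/56387 but 0.1³ = 0.001 is at or below it, so n = 3.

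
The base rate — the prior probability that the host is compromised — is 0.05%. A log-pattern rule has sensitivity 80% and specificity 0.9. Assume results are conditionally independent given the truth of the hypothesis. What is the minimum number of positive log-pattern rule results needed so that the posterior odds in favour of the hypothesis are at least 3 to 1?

5

Prior odds = 0.0005/0.9995 = 1/1999.
False-positive rate = 1 − 0.9 = 0.1; likelihood ratio of a positive = 0.8/0.1 = 8.
Target odds = 3.
Require 8ⁿ ≥ 3 ÷ (1/1999) = 5997.
8⁴ = 4096 falls short of 5997 but 8⁵ = 32768 reaches it, so n = 5.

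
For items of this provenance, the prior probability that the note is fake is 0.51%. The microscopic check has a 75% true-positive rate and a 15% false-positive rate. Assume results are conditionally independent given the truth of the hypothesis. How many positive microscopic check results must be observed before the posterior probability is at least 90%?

Prior odds: 0.0051 ÷ 0.9949 = 51/9949.
Likelihood ratio of a positive result = 0.75/0.15 = 5.
Target odds: 0.9 ÷ 0.1 = 9.
Require 5ⁿ ≥ 9 ÷ (51/9949) = 29847/17.
5⁴ = 625 falls short of 29847/17 but 5⁵ = 3125 reaches it, so n = 5.

5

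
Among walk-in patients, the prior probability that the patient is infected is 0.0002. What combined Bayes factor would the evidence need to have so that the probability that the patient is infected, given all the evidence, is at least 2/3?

Prior odds = 0.0002/0.9998 = 1/4999.
Target odds = (2/3)/(1/3) = 2.
Required Bayes factor = 2 ÷ (1/4999) = 9998.

9998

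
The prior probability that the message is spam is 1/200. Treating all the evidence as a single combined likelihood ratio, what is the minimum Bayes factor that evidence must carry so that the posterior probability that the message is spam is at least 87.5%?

Prior odds = 0.005/0.995 = 1/199.
Target odds = 0.875/0.125 = 7.
Required Bayes factor = 7 ÷ (1/199) = 1393.

1393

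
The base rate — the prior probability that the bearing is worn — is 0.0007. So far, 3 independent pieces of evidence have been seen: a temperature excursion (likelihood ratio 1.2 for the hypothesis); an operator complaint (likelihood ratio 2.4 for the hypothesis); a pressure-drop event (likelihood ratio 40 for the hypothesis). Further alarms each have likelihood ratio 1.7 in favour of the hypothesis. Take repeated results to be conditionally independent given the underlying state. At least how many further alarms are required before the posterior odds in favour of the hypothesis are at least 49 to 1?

Prior odds = 0.0007/0.9993 = 7/9993.
Combined Bayes factor of the evidence already in hand = 1.2 × 2.4 × 40 = 115.2.
Odds after that evidence = (7/9993) × 115.2 = 1344/16655.
Target odds = 49.
Need 1.7ⁿ ≥ 49 ÷ (1344/16655) = 116585/192.
1.7¹² ≈582.622 falls short of 116585/192 but 1.7¹³ ≈990.458 reaches it, so n = 13.

13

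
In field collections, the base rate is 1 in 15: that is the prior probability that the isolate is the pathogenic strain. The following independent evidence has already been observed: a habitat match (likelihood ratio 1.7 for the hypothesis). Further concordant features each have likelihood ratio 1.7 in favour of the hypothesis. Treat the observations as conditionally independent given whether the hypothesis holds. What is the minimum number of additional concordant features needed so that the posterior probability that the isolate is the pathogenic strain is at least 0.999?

17

Prior odds = (1/15)/(14/15) = 1/14.
Bayes factor of the evidence already in hand = 1.7.
Odds after that evidence = (1/14) × 1.7 = 17/140.
Target odds = 0.999/0.001 = 999.
Need 1.7ⁿ ≥ 999 ÷ (17/140) = 139860/17.
1.7¹⁶ ≈4866.12 falls short of 139860/17 but 1.7¹⁷ ≈8272.4 reaches it, so n = 17.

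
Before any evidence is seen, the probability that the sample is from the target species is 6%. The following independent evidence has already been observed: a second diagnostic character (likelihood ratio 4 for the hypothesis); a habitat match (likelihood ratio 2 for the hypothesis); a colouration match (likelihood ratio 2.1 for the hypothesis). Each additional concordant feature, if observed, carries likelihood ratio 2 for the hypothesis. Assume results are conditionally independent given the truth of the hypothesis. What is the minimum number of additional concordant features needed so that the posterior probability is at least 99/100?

7

Prior odds = 0.06/0.94 = 3/47.
Combined Bayes factor of the evidence already in hand = 4 × 2 × 2.1 = 16.8.
Odds after that evidence = (3/47) × 16.8 = 252/235.
Target odds = 0.99/0.01 = 99.
Need 2ⁿ ≥ 99 ÷ (252/235) = 2585/28.
2⁶ = 64 falls short of 2585/28 but 2⁷ = 128 reaches it, so n = 7.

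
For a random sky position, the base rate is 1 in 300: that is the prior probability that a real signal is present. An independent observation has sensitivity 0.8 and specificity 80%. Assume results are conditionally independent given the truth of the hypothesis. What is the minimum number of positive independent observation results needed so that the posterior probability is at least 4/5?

6

Prior odds: (1/300) ÷ (299/300) = 1/299.
False-positive rate = 1 − 0.8 = 0.2; likelihood ratio of a positive = 0.8/0.2 = 4.
Target posterior odds = 0.8/0.2 = 4.
Require 4ⁿ ≥ 4 ÷ (1/299) = 1196.
4⁵ = 1024 falls short of 1196 but 4⁶ = 4096 reaches it, so n = 6.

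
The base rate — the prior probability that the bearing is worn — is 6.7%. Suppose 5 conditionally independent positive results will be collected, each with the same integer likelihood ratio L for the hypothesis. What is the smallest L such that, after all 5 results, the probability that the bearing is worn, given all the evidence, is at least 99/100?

Prior odds = 0.067/0.933 = 67/933.
Target odds = 0.99/0.01 = 99.
Need L⁵ ≥ 99 ÷ (67/933) = 92367/67.
4⁵ = 1024 < 92367/67 ≤ 3125 = 5⁵, so L = 5.

5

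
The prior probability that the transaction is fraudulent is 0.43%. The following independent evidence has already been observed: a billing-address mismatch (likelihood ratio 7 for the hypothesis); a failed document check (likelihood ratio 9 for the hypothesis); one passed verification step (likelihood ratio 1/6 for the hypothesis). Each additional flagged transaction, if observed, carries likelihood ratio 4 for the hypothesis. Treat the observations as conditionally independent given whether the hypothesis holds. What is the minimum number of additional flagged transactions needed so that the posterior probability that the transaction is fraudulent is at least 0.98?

6

Prior odds = 0.0043/0.9957 = 43/9957.
Combined Bayes factor of the evidence already in hand = 7 × 9 × (1/6) = 10.5.
Odds after that evidence = (43/9957) × 10.5 = 301/6638.
Target odds = 0.98/0.02 = 49.
Need 4ⁿ ≥ 49 ÷ (301/6638) = 46466/43.
4⁵ = 1024 falls short of 46466/43 but 4⁶ = 4096 reaches it, so n = 6.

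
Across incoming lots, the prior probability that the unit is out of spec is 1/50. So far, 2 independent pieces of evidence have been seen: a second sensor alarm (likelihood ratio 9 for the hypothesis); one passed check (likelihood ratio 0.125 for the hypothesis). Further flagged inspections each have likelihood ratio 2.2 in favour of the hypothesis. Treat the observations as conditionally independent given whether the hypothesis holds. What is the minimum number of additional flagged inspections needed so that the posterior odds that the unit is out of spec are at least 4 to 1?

7

Prior odds = 0.02/0.98 = 1/49.
Combined Bayes factor of the evidence already in hand = 9 × 0.125 = 1.125.
Odds after that evidence = (1/49) × 1.125 = 9/392.
Target odds = 4.
Need 2.2ⁿ ≥ 4 ÷ (9/392) = 1568/9.
2.2⁶ = 1771561/15625 falls short of 1568/9 but 2.2⁷ = 19487171/78125 reaches it, so n = 7.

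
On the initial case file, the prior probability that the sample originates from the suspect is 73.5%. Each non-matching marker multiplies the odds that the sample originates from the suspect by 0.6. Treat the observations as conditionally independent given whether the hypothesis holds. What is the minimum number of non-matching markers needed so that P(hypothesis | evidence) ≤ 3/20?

6

Prior odds = 0.735/0.265 = 147/53.
Likelihood ratio per non-matching marker = 0.6.
Target posterior odds = 0.15/0.85 = 3/17.
Require 0.6ⁿ ≤ 3/17 ÷ (147/53) = 53/833.
0.6⁵ = 0.07776 is still above 53/833 but 0.6⁶ = 729/15625 is at or below it, so n = 6.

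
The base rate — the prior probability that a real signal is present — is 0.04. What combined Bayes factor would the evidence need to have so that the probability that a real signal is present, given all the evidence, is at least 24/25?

Prior odds = 0.04/0.96 = 1/24.
Target odds = 0.96/0.04 = 24.
Required Bayes factor = 24 ÷ (1/24) = 576.

576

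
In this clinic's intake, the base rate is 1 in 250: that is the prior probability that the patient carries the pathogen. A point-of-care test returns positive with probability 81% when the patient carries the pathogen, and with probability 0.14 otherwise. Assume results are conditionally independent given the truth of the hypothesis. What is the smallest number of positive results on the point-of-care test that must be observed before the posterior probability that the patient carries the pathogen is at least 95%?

5

Prior odds = 0.004/0.996 = 1/249.
Likelihood ratio of a positive result = 0.81/0.14 = 81/14.
Target odds: 0.95 ÷ 0.05 = 19.
Require (81/14)ⁿ ≥ 19 ÷ (1/249) = 4731.
(81/14)⁴ = 43046721/38416 falls short of 4731 but (81/14)⁵ ≈6483.13 reaches it, so n = 5.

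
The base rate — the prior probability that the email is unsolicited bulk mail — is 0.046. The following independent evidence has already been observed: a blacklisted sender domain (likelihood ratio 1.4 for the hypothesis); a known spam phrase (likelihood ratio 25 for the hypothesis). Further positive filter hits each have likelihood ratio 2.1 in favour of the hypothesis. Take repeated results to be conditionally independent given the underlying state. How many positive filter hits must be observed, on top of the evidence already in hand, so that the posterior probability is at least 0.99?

6

Prior odds = 0.046/0.954 = 23/477.
Combined Bayes factor of the evidence already in hand = 1.4 × 25 = 35.
Odds after that evidence = (23/477) × 35 = 805/477.
Target odds = 0.99/0.01 = 99.
Need 2.1ⁿ ≥ 99 ÷ (805/477) = 47223/805.
2.1⁵ = 4084101/100000 falls short of 47223/805 but 2.1⁶ = 85766121/1000000 reaches it, so n = 6.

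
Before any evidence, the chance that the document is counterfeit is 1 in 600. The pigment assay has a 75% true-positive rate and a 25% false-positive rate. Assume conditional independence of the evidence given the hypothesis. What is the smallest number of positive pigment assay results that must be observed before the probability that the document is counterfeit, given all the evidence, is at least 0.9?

Prior odds: (1/600) ÷ (599/600) = 1/599.
Likelihood ratio of a positive result = 0.75/0.25 = 3.
Target odds: 0.9 ÷ 0.1 = 9.
Need (1/599) × 3ⁿ ≥ 9, i.e. 3ⁿ ≥ 5391.
3⁷ = 2187 falls short of 5391 but 3⁸ = 6561 reaches it, so n = 8.

8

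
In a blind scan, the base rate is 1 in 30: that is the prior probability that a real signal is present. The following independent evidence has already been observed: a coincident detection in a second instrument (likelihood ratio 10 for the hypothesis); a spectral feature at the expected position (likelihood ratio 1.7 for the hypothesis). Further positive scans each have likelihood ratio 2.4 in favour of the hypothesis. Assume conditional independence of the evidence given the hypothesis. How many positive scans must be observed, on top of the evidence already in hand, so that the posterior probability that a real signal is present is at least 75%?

2

Prior odds = (1/30)/(29/30) = 1/29.
Combined Bayes factor of the evidence already in hand = 10 × 1.7 = 17.
Odds after that evidence = (1/29) × 17 = 17/29.
Target odds = 0.75/0.25 = 3.
Need 2.4ⁿ ≥ 3 ÷ (17/29) = 87/17.
2.4¹ = 2.4 falls short of 87/17 but 2.4² = 5.76 reaches it, so n = 2.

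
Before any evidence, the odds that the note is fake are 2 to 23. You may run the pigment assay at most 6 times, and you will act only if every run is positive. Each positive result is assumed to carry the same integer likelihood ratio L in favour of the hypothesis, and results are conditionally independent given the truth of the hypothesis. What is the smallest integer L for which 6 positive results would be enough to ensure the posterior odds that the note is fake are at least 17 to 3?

3

Prior odds = 2/23.
Target odds = 17/3.
Need L⁶ ≥ 17/3 ÷ (2/23) = 391/6.
2⁶ = 64 < 391/6 ≤ 729 = 3⁶, so L = 3.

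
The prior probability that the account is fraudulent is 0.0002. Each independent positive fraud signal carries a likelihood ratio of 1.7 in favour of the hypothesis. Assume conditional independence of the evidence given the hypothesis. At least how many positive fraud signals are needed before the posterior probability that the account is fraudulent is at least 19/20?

22

Prior odds = 0.0002/0.9998 = 1/4999.
Likelihood ratio per positive fraud signal = 1.7.
Target odds: 0.95 ÷ 0.05 = 19.
Require 1.7ⁿ ≥ 19 ÷ (1/4999) = 94981.
1.7²¹ ≈69091.9 falls short of 94981 but 1.7²² ≈117456 reaches it, so n = 22.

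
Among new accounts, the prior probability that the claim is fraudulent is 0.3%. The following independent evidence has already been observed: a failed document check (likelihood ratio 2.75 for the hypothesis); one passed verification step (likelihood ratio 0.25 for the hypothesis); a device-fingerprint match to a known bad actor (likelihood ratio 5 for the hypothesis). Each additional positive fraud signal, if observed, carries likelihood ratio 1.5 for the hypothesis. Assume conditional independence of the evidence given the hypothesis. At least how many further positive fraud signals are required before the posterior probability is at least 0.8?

15

Prior odds = 0.003/0.997 = 3/997.
Combined Bayes factor of the evidence already in hand = 2.75 × 0.25 × 5 = 3.4375.
Odds after that evidence = (3/997) × 3.4375 = 165/15952.
Target odds = 0.8/0.2 = 4.
Need 1.5ⁿ ≥ 4 ÷ (165/15952) = 63808/165.
1.5¹⁴ = 4782969/16384 falls short of 63808/165 but 1.5¹⁵ = 14348907/32768 reaches it, so n = 15.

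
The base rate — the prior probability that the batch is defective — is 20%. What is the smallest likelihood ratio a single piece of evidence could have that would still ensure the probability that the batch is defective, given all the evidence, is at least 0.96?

Prior odds = 0.2/0.8 = 0.25.
Target odds = 0.96/0.04 = 24.
Required Bayes factor = 24 ÷ 0.25 = 96.

96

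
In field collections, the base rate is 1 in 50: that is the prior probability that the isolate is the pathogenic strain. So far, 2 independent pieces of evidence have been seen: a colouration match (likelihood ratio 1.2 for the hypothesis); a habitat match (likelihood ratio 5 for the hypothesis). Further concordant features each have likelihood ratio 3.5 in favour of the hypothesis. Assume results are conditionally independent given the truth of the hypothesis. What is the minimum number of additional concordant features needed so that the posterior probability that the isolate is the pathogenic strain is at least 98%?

Prior odds = 0.02/0.98 = 1/49.
Combined Bayes factor of the evidence already in hand = 1.2 × 5 = 6.
Odds after that evidence = (1/49) × 6 = 6/49.
Target odds = 0.98/0.02 = 49.
Need 3.5ⁿ ≥ 49 ÷ (6/49) = 2401/6.
3.5⁴ = 150.0625 falls short of 2401/6 but 3.5⁵ = 525.21875 reaches it, so n = 5.

5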